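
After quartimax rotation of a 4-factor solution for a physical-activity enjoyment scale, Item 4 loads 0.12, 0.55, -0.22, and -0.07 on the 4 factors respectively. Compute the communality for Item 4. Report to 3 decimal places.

0.370

h² = 0.12² + 0.55² + (-0.22)² + (-0.07)² = 0.0144 + 0.3025 + 0.0484 + 0.0049 = 0.3702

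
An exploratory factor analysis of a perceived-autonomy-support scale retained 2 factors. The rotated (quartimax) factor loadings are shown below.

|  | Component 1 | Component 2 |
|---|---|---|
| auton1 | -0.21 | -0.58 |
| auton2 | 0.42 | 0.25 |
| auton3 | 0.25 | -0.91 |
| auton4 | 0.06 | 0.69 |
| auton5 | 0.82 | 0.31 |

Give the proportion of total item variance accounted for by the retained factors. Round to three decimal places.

0.552

Communalities: 0.3805, 0.2389, 0.8906, 0.4797, 0.7685; Σh² = 2.7582.
Total variance with 5 standardized items is 5, so the solution explains 2.7582/5 = 0.5516.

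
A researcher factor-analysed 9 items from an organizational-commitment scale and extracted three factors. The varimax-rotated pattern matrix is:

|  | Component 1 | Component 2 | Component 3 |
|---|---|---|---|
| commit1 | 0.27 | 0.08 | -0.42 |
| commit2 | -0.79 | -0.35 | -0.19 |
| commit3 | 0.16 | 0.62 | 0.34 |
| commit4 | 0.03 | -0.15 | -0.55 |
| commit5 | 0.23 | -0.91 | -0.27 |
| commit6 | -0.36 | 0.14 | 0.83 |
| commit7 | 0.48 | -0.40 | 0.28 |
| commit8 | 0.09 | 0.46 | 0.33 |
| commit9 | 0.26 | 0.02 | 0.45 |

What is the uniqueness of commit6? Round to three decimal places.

h² = (-0.36)² + 0.14² + 0.83² = 0.1296 + 0.0196 + 0.6889 = 0.8381
Uniqueness u² = 1 − h² = 1 − 0.8381 = 0.1619

0.162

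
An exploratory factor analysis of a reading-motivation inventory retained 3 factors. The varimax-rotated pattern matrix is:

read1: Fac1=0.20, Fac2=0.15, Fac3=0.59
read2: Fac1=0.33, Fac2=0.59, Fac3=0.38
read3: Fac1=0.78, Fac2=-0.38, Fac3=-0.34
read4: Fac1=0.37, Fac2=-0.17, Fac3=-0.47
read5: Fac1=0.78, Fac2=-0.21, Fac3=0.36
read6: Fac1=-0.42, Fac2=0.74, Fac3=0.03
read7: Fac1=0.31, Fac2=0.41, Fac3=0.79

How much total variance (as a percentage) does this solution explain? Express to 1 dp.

SS loadings by factor: 1.7751, 1.3037, 1.5836; total = 4.6624.
Total variance with 7 standardized items is 7, so the solution explains 4.6624/7 = 0.6661 = 66.61%.

66.6%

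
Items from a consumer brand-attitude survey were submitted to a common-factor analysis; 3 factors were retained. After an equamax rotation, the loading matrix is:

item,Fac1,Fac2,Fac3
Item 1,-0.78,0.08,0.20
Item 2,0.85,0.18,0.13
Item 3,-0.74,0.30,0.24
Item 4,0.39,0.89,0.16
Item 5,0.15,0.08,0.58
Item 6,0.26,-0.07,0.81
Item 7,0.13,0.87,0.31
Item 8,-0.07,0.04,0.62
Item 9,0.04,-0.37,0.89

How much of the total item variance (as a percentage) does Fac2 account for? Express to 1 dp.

SS loadings for Fac2 = 0.08² + 0.18² + 0.30² + 0.89² + 0.08² + (-0.07)² + 0.87² + 0.04² + (-0.37)² = 1.8276
With 9 standardized items, total variance = 9. Proportion = 1.8276/9 = 0.2031 → 20.31%.

20.3%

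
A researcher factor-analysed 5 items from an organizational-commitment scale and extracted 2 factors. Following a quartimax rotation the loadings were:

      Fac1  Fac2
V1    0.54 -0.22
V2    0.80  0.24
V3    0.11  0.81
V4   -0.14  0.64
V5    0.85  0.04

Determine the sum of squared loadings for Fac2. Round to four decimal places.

SS loadings for Fac2 = (-0.22)² + 0.24² + 0.81² + 0.64² + 0.04² = 0.0484 + 0.0576 + 0.6561 + 0.4096 + 0.0016 = 1.1733

1.1733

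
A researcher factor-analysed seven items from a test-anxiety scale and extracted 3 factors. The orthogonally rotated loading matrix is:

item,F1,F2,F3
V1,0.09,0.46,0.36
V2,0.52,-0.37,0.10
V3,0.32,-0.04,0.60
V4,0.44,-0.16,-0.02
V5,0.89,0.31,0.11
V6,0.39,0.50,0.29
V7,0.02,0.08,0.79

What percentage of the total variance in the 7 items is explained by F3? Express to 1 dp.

17.4%

SS loadings for F3 = 0.36² + 0.10² + 0.60² + (-0.02)² + 0.11² + 0.29² + 0.79² = 1.2203
With 7 standardized items, total variance = 7. Proportion = 1.2203/7 = 0.1743 → 17.43%.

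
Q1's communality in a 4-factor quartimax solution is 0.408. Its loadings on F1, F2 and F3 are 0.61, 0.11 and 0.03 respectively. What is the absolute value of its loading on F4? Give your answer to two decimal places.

Under orthogonal rotation h² = Σλ², so λ_F4² = h² − (0.3851) = 0.408 − 0.3851 = 0.0229.
|λ| = √0.0229 = 0.1513.

0.15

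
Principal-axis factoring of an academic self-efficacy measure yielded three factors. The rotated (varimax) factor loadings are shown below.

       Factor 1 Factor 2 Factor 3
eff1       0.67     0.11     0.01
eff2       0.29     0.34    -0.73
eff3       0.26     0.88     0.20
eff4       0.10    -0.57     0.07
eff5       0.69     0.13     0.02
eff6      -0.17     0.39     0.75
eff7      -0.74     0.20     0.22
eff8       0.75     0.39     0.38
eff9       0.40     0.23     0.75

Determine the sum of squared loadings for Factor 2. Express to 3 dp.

SS loadings for Factor 2 = 0.11² + 0.34² + 0.88² + (-0.57)² + 0.13² + 0.39² + 0.20² + 0.39² + 0.23² = 0.0121 + 0.1156 + 0.7744 + 0.3249 + 0.0169 + 0.1521 + 0.0400 + 0.1521 + 0.0529 = 1.6410

1.641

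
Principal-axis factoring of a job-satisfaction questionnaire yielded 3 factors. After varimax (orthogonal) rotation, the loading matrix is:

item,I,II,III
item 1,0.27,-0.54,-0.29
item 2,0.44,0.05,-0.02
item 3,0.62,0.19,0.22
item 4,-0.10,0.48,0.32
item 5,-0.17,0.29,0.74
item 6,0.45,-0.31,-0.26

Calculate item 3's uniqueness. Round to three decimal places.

0.531

h² = 0.62² + 0.19² + 0.22² = 0.3844 + 0.0361 + 0.0484 = 0.4689
Uniqueness u² = 1 − h² = 1 − 0.4689 = 0.5311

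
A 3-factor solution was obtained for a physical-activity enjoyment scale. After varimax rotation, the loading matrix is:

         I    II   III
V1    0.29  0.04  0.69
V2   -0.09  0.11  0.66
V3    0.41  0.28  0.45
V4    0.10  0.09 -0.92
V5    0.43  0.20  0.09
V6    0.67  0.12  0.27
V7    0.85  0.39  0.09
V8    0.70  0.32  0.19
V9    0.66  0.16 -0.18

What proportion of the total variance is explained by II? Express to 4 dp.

SS loadings for II = 0.04² + 0.11² + 0.28² + 0.09² + 0.20² + 0.12² + 0.39² + 0.32² + 0.16² = 0.4347
Proportion of variance = 0.4347 / 9 = 0.0483.

0.0483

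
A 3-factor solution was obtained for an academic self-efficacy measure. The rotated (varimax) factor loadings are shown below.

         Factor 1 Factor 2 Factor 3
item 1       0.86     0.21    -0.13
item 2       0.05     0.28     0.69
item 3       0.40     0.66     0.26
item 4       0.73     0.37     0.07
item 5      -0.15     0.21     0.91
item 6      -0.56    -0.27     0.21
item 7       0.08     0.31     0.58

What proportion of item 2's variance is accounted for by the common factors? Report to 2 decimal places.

0.56

h² = 0.05² + 0.28² + 0.69² = 0.0025 + 0.0784 + 0.4761 = 0.5570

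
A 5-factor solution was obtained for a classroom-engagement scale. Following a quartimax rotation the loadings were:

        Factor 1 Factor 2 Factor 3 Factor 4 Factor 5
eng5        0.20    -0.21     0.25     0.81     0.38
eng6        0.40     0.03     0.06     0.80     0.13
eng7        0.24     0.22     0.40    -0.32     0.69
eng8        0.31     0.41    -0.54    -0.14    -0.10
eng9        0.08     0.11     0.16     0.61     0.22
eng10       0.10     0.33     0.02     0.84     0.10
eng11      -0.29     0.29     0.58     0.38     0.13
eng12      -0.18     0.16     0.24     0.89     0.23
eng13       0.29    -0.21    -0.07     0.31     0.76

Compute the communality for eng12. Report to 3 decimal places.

h² = (-0.18)² + 0.16² + 0.24² + 0.89² + 0.23² = 0.0324 + 0.0256 + 0.0576 + 0.7921 + 0.0529 = 0.9606

0.961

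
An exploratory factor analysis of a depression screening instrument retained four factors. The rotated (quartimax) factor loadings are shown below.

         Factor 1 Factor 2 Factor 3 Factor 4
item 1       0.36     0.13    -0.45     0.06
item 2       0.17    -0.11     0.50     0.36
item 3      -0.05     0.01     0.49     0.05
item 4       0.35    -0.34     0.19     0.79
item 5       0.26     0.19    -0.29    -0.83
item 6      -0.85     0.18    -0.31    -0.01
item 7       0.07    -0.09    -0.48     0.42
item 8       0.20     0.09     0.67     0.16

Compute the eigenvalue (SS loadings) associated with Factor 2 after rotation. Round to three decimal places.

0.229

SS loadings for Factor 2 = 0.13² + (-0.11)² + 0.01² + (-0.34)² + 0.19² + 0.18² + (-0.09)² + 0.09² = 0.0169 + 0.0121 + 0.0001 + 0.1156 + 0.0361 + 0.0324 + 0.0081 + 0.0081 = 0.2294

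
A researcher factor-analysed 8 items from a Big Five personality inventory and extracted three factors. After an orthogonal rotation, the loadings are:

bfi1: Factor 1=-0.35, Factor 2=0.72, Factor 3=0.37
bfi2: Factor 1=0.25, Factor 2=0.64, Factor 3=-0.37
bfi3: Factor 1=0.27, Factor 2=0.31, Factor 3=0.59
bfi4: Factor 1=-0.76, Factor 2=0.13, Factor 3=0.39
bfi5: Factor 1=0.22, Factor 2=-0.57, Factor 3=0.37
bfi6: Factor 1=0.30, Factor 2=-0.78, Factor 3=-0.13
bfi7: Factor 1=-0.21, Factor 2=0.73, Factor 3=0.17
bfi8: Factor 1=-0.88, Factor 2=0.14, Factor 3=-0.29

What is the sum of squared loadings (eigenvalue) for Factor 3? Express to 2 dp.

1.04

SS loadings for Factor 3 = 0.37² + (-0.37)² + 0.59² + 0.39² + 0.37² + (-0.13)² + 0.17² + (-0.29)² = 0.1369 + 0.1369 + 0.3481 + 0.1521 + 0.1369 + 0.0169 + 0.0289 + 0.0841 = 1.0408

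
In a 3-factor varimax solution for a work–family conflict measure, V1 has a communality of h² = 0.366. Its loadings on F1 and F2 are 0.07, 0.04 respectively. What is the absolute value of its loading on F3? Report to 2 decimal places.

Under orthogonal rotation h² = Σλ², so λ_F3² = h² − (0.0065) = 0.366 − 0.0065 = 0.3595.
|λ| = √0.3595 = 0.5996.

0.60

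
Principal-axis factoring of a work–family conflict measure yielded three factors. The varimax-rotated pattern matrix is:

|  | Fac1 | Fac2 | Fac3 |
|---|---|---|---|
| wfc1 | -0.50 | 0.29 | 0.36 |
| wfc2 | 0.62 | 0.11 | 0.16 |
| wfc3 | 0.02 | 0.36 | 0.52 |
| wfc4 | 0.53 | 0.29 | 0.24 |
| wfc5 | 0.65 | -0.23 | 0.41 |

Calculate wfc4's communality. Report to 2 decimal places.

h² = 0.53² + 0.29² + 0.24² = 0.2809 + 0.0841 + 0.0576 = 0.4226

0.42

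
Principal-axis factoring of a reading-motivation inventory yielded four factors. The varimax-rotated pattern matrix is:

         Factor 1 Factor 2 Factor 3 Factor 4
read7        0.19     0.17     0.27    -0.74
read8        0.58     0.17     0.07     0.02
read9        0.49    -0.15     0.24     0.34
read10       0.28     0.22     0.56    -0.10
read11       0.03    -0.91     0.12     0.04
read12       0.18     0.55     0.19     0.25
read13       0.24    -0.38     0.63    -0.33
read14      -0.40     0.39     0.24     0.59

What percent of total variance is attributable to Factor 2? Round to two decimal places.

SS loadings for Factor 2 = 0.17² + 0.17² + (-0.15)² + 0.22² + (-0.91)² + 0.55² + (-0.38)² + 0.39² = 1.5558
With 8 standardized items, total variance = 8. Proportion = 1.5558/8 = 0.1945 → 19.45%.

19.45%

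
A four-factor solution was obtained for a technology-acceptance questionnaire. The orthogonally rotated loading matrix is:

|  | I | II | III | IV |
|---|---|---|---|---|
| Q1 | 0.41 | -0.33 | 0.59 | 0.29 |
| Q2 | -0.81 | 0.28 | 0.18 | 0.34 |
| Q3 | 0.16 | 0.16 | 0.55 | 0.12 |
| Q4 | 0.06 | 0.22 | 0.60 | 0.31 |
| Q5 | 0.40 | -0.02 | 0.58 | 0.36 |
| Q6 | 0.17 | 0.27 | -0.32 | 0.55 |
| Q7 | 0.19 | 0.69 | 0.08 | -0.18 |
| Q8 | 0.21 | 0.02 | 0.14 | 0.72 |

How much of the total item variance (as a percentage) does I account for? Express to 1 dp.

14.0%

SS loadings for I = 0.41² + (-0.81)² + 0.16² + 0.06² + 0.40² + 0.17² + 0.19² + 0.21² = 1.1225
With 8 standardized items, total variance = 8. Proportion = 1.1225/8 = 0.1403 → 14.03%.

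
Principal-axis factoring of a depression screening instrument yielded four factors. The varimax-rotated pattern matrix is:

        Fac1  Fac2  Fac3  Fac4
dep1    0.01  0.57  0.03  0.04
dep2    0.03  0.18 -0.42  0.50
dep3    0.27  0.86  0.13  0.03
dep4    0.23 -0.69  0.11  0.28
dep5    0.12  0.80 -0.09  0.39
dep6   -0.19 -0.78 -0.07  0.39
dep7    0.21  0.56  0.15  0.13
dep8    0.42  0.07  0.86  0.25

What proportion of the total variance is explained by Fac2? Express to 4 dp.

SS loadings for Fac2 = 0.57² + 0.18² + 0.86² + (-0.69)² + 0.80² + (-0.78)² + 0.56² + 0.07² = 3.1399
Proportion of variance = 3.1399 / 8 = 0.3925.

0.3925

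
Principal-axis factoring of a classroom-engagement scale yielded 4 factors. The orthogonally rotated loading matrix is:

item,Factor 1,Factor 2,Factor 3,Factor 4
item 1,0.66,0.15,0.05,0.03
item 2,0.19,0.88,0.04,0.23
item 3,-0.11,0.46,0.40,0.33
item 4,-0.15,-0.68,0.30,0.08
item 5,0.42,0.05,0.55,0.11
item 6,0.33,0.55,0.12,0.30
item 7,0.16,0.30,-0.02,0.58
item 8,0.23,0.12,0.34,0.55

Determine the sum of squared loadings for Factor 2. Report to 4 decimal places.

1.8803

SS loadings for Factor 2 = 0.15² + 0.88² + 0.46² + (-0.68)² + 0.05² + 0.55² + 0.30² + 0.12² = 0.0225 + 0.7744 + 0.2116 + 0.4624 + 0.0025 + 0.3025 + 0.0900 + 0.0144 = 1.8803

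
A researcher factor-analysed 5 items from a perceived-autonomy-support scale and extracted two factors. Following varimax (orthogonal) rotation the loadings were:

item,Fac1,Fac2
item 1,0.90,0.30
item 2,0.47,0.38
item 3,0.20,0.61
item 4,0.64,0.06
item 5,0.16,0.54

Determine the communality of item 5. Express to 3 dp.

0.317

h² = 0.16² + 0.54² = 0.0256 + 0.2916 = 0.3172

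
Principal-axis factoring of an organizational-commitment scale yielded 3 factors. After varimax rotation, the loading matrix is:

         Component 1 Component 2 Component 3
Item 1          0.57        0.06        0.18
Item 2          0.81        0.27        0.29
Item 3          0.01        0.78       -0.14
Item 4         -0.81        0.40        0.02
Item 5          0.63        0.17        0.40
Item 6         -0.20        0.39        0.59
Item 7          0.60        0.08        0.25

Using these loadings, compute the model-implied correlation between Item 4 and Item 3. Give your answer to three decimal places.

r̂ = Σ λ_i·λ_j across factors = (-0.81)(0.01) + (0.40)(0.78) + (0.02)(-0.14)
  = -0.0081 +0.3120 -0.0028 = 0.3011

0.301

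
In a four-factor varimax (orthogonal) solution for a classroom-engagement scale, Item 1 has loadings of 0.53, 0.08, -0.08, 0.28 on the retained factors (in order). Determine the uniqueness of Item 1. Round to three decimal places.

h² = 0.53² + 0.08² + (-0.08)² + 0.28² = 0.2809 + 0.0064 + 0.0064 + 0.0784 = 0.3721
Uniqueness u² = 1 − h² = 1 − 0.3721 = 0.6279

0.628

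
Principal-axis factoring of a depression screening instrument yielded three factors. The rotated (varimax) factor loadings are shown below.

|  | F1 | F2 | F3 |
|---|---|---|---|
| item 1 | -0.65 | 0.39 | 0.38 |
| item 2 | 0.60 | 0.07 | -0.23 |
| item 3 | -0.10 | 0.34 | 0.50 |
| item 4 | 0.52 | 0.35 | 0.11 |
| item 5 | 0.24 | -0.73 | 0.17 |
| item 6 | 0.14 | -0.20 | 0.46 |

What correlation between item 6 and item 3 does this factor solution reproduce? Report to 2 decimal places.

r̂ = Σ λ_i·λ_j across factors = (0.14)(-0.10) + (-0.20)(0.34) + (0.46)(0.50)
  = -0.0140 -0.0680 +0.2300 = 0.1480

0.15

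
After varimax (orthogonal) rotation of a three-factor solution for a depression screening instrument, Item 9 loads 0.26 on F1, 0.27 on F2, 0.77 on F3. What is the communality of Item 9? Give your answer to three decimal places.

h² = 0.26² + 0.27² + 0.77² = 0.0676 + 0.0729 + 0.5929 = 0.7334

0.733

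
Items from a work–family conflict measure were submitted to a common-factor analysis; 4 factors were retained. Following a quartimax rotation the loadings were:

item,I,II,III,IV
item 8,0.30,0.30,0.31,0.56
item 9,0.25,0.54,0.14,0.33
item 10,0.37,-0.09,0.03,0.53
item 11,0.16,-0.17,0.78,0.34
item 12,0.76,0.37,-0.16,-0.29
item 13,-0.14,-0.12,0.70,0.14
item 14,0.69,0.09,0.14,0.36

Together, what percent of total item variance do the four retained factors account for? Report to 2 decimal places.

61.13%

SS loadings by factor: 1.3883, 0.5780, 1.2602, 1.0523; total = 4.2788.
Total variance with 7 standardized items is 7, so the solution explains 4.2788/7 = 0.6113 = 61.13%.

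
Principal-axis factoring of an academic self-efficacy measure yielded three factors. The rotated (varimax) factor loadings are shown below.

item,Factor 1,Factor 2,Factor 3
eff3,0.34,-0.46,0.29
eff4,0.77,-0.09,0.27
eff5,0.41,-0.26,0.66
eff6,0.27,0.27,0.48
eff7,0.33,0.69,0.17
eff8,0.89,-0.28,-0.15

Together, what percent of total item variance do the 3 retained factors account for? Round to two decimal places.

Communalities: 0.4113, 0.6739, 0.6713, 0.3762, 0.6139, 0.8930; Σh² = 3.6396.
Total variance with 6 standardized items is 6, so the solution explains 3.6396/6 = 0.6066 = 60.66%.

60.66%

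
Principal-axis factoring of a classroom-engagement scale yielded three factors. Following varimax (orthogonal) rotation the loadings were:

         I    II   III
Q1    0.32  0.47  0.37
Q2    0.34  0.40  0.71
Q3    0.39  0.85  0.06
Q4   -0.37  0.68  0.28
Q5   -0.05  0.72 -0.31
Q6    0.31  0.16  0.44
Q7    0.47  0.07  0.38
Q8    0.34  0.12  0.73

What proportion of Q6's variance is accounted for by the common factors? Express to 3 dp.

0.315

h² = 0.31² + 0.16² + 0.44² = 0.0961 + 0.0256 + 0.1936 = 0.3153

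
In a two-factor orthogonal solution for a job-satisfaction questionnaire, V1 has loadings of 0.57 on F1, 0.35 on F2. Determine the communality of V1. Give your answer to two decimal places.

h² = 0.57² + 0.35² = 0.3249 + 0.1225 = 0.4474

0.45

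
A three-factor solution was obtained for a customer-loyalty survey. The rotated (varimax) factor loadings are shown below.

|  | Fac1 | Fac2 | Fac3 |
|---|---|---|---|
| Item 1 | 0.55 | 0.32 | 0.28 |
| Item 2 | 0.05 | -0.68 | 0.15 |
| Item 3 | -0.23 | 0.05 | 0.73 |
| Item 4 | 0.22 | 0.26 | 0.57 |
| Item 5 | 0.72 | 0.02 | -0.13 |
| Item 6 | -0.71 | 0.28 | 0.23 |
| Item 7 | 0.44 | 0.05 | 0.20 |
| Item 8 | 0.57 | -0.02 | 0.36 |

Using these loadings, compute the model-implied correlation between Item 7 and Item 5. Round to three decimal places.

r̂ = Σ λ_i·λ_j across factors = (0.44)(0.72) + (0.05)(0.02) + (0.20)(-0.13)
  = +0.3168 +0.0010 -0.0260 = 0.2918

0.292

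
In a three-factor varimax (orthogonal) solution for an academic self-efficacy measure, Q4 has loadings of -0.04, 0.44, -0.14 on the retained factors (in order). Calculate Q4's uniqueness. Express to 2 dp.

h² = (-0.04)² + 0.44² + (-0.14)² = 0.0016 + 0.1936 + 0.0196 = 0.2148
Uniqueness u² = 1 − h² = 1 − 0.2148 = 0.7852

0.79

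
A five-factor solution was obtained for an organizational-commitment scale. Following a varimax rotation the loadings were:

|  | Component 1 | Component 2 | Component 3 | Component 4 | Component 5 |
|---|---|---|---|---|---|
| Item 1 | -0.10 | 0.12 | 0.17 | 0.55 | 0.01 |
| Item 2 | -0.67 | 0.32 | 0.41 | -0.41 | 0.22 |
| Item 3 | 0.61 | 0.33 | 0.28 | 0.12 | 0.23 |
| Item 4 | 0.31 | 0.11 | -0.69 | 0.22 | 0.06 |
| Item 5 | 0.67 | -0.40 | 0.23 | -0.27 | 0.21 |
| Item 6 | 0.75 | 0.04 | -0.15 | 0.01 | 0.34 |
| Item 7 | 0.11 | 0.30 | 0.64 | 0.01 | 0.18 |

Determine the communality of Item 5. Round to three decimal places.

0.779

h² = 0.67² + (-0.40)² + 0.23² + (-0.27)² + 0.21² = 0.4489 + 0.1600 + 0.0529 + 0.0729 + 0.0441 = 0.7788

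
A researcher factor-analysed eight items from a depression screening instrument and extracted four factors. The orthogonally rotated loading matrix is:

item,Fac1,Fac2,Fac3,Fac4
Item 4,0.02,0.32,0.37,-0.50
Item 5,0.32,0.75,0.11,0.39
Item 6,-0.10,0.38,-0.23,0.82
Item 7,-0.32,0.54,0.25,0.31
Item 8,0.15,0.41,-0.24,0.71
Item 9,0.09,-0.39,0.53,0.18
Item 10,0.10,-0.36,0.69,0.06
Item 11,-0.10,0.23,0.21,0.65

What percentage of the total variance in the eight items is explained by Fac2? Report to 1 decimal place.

20.0%

SS loadings for Fac2 = 0.32² + 0.75² + 0.38² + 0.54² + 0.41² + (-0.39)² + (-0.36)² + 0.23² = 1.6036
With 8 standardized items, total variance = 8. Proportion = 1.6036/8 = 0.2004 → 20.04%.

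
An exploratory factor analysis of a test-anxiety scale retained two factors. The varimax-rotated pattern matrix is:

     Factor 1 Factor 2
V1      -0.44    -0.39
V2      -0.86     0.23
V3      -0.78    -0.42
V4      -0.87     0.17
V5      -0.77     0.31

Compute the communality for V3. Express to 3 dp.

0.785

h² = (-0.78)² + (-0.42)² = 0.6084 + 0.1764 = 0.7848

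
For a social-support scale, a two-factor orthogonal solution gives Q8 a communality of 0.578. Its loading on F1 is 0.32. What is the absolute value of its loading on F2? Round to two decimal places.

0.69

Under orthogonal rotation h² = Σλ², so λ_F2² = h² − (0.1024) = 0.578 − 0.1024 = 0.4756.
|λ| = √0.4756 = 0.6896.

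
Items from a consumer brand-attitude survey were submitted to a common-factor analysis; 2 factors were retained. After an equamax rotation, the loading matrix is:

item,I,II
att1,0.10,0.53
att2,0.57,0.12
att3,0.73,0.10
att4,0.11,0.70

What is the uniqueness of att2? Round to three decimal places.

0.661

h² = 0.57² + 0.12² = 0.3249 + 0.0144 = 0.3393
Uniqueness u² = 1 − h² = 1 − 0.3393 = 0.6607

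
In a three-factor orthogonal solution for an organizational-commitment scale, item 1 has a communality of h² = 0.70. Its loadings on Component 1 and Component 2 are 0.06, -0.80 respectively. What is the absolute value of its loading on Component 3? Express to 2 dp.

Under orthogonal rotation h² = Σλ², so λ_Component 3² = h² − (0.6436) = 0.70 − 0.6436 = 0.0564.
|λ| = √0.0564 = 0.2375.

0.24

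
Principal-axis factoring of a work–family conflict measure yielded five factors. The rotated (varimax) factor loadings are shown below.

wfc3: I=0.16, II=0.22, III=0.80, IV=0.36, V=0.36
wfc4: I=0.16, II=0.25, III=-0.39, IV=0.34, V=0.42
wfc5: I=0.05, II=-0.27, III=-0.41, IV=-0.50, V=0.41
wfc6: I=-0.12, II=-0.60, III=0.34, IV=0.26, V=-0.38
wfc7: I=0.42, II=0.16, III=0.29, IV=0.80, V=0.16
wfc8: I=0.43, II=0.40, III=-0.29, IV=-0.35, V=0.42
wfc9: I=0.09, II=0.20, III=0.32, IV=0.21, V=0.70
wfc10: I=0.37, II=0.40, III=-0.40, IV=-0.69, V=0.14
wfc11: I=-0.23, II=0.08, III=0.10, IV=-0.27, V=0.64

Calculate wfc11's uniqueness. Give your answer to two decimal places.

h² = (-0.23)² + 0.08² + 0.10² + (-0.27)² + 0.64² = 0.0529 + 0.0064 + 0.0100 + 0.0729 + 0.4096 = 0.5518
Uniqueness u² = 1 − h² = 1 − 0.5518 = 0.4482

0.45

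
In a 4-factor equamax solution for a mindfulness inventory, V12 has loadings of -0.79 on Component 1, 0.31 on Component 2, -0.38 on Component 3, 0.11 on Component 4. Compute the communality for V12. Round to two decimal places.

0.88

h² = (-0.79)² + 0.31² + (-0.38)² + 0.11² = 0.6241 + 0.0961 + 0.1444 + 0.0121 = 0.8767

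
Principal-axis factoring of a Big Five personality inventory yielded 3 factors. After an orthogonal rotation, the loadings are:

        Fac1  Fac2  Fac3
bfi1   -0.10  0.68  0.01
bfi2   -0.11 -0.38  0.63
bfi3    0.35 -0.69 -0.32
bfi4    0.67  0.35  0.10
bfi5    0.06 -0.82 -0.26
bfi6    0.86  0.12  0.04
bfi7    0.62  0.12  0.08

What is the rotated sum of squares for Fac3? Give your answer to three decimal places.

0.585

SS loadings for Fac3 = 0.01² + 0.63² + (-0.32)² + 0.10² + (-0.26)² + 0.04² + 0.08² = 0.0001 + 0.3969 + 0.1024 + 0.0100 + 0.0676 + 0.0016 + 0.0064 = 0.5850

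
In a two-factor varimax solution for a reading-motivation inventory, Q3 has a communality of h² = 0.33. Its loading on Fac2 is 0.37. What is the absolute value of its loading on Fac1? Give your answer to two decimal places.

Under orthogonal rotation h² = Σλ², so λ_Fac1² = h² − (0.1369) = 0.33 − 0.1369 = 0.1931.
|λ| = √0.1931 = 0.4394.

0.44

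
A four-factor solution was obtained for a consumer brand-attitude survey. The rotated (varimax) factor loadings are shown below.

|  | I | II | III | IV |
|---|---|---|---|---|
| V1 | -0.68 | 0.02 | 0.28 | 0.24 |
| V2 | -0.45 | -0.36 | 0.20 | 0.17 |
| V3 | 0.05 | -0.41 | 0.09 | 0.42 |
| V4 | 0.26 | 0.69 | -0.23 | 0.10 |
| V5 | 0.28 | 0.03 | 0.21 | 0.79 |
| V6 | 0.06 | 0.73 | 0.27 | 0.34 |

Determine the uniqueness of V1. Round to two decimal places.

0.40

h² = (-0.68)² + 0.02² + 0.28² + 0.24² = 0.4624 + 0.0004 + 0.0784 + 0.0576 = 0.5988
Uniqueness u² = 1 − h² = 1 − 0.5988 = 0.4012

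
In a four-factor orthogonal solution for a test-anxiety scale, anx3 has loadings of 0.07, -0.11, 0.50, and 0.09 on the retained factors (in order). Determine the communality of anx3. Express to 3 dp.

h² = 0.07² + (-0.11)² + 0.50² + 0.09² = 0.0049 + 0.0121 + 0.2500 + 0.0081 = 0.2751

0.275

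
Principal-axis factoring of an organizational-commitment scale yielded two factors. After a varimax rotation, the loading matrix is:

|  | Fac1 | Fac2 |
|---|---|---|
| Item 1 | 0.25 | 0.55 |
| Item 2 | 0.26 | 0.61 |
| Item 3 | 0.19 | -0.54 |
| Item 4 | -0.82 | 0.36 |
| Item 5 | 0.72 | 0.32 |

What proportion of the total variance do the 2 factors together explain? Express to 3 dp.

SS loadings by factor: 1.3570, 1.1982; total = 2.5552.
Total variance with 5 standardized items is 5, so the solution explains 2.5552/5 = 0.5110.

0.511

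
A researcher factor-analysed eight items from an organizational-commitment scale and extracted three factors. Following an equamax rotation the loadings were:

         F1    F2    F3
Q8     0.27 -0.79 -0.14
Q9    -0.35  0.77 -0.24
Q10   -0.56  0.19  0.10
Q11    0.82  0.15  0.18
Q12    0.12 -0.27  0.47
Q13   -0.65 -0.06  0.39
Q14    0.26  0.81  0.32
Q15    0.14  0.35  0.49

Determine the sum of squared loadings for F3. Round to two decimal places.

SS loadings for F3 = (-0.14)² + (-0.24)² + 0.10² + 0.18² + 0.47² + 0.39² + 0.32² + 0.49² = 0.0196 + 0.0576 + 0.0100 + 0.0324 + 0.2209 + 0.1521 + 0.1024 + 0.2401 = 0.8351

0.84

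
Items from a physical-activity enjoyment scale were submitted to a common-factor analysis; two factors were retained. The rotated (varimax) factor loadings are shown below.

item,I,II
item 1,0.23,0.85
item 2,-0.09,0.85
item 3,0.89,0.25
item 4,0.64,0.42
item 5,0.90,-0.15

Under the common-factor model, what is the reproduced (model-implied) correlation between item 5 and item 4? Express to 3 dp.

0.513

r̂ = Σ λ_i·λ_j across factors = (0.90)(0.64) + (-0.15)(0.42)
  = +0.5760 -0.0630 = 0.5130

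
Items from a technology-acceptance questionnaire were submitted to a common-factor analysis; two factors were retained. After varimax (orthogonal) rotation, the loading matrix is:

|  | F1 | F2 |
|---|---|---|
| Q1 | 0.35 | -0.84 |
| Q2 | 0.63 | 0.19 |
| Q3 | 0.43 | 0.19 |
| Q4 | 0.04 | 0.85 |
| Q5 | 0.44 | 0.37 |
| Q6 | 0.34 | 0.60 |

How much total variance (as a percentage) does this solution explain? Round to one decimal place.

SS loadings by factor: 1.0151, 1.9972; total = 3.0123.
Total variance with 6 standardized items is 6, so the solution explains 3.0123/6 = 0.5020 = 50.20%.

50.2%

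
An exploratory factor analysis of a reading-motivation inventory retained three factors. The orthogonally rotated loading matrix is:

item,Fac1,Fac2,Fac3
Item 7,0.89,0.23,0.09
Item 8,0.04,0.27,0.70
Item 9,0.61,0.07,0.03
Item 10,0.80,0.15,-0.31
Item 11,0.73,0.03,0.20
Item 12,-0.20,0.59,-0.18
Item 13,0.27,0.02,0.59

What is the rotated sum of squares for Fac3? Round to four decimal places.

1.0156

SS loadings for Fac3 = 0.09² + 0.70² + 0.03² + (-0.31)² + 0.20² + (-0.18)² + 0.59² = 0.0081 + 0.4900 + 0.0009 + 0.0961 + 0.0400 + 0.0324 + 0.3481 = 1.0156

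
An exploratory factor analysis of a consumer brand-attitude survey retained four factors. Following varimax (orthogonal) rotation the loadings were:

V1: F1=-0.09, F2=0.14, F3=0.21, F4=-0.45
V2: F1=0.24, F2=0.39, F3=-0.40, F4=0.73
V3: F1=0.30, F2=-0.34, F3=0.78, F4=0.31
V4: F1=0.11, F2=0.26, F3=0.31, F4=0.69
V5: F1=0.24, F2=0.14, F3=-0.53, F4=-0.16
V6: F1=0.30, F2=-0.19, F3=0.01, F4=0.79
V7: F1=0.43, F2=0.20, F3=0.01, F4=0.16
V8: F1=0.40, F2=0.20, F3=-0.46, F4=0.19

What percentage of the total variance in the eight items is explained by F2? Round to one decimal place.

SS loadings for F2 = 0.14² + 0.39² + (-0.34)² + 0.26² + 0.14² + (-0.19)² + 0.20² + 0.20² = 0.4906
With 8 standardized items, total variance = 8. Proportion = 0.4906/8 = 0.0613 → 6.13%.

6.1%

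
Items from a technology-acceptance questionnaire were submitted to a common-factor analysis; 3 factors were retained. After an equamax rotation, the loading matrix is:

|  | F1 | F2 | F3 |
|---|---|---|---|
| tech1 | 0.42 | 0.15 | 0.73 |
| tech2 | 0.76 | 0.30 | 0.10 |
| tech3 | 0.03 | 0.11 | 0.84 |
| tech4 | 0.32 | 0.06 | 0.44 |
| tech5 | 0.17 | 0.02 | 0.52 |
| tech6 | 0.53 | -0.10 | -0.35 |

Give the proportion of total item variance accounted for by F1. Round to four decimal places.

SS loadings for F1 = 0.42² + 0.76² + 0.03² + 0.32² + 0.17² + 0.53² = 1.1671
Proportion of variance = 1.1671 / 6 = 0.1945.

0.1945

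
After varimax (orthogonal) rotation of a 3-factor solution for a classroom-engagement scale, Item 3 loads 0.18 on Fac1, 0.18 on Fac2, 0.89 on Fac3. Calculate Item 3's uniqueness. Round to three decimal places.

0.143

h² = 0.18² + 0.18² + 0.89² = 0.0324 + 0.0324 + 0.7921 = 0.8569
Uniqueness u² = 1 − h² = 1 − 0.8569 = 0.1431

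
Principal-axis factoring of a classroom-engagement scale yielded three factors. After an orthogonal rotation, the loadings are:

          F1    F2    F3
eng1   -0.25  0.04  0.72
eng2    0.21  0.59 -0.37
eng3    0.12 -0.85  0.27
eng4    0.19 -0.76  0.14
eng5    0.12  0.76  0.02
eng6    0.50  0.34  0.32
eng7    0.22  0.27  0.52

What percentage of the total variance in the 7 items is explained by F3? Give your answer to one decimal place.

SS loadings for F3 = 0.72² + (-0.37)² + 0.27² + 0.14² + 0.02² + 0.32² + 0.52² = 1.1210
With 7 standardized items, total variance = 7. Proportion = 1.1210/7 = 0.1601 → 16.01%.

16.0%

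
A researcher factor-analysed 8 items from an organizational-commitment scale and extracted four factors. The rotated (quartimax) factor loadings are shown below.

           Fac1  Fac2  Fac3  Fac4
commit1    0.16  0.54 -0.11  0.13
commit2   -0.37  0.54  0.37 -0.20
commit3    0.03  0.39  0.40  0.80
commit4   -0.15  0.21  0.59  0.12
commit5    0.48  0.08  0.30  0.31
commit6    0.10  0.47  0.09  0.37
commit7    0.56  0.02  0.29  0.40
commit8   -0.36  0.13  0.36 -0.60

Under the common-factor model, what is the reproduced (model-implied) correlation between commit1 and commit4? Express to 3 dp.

0.040

r̂ = Σ λ_i·λ_j across factors = (0.16)(-0.15) + (0.54)(0.21) + (-0.11)(0.59) + (0.13)(0.12)
  = -0.0240 +0.1134 -0.0649 +0.0156 = 0.0401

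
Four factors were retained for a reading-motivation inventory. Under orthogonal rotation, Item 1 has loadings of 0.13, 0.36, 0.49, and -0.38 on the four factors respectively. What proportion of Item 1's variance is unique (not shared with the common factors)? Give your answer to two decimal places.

h² = 0.13² + 0.36² + 0.49² + (-0.38)² = 0.0169 + 0.1296 + 0.2401 + 0.1444 = 0.5310
Uniqueness u² = 1 − h² = 1 − 0.5310 = 0.4690

0.47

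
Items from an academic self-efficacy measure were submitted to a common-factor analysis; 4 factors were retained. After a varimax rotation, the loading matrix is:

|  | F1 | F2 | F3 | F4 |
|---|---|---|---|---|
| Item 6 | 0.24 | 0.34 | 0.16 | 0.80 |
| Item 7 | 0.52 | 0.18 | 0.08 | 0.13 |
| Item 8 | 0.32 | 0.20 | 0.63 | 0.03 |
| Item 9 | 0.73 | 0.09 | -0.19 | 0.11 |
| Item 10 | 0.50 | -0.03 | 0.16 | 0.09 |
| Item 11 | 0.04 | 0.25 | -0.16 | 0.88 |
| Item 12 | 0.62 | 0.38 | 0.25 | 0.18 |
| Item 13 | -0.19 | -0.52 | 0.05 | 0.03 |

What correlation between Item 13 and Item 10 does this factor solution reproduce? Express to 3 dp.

r̂ = Σ λ_i·λ_j across factors = (-0.19)(0.50) + (-0.52)(-0.03) + (0.05)(0.16) + (0.03)(0.09)
  = -0.0950 +0.0156 +0.0080 +0.0027 = -0.0687

-0.069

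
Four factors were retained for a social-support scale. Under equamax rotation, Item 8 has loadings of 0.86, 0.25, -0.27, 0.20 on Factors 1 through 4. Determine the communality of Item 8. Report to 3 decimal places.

h² = 0.86² + 0.25² + (-0.27)² + 0.20² = 0.7396 + 0.0625 + 0.0729 + 0.0400 = 0.9150

0.915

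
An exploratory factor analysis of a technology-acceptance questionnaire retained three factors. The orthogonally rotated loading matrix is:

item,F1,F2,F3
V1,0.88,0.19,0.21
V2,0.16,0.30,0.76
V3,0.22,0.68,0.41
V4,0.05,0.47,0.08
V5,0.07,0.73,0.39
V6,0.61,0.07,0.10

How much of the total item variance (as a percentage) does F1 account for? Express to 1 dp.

SS loadings for F1 = 0.88² + 0.16² + 0.22² + 0.05² + 0.07² + 0.61² = 1.2279
With 6 standardized items, total variance = 6. Proportion = 1.2279/6 = 0.2046 → 20.46%.

20.5%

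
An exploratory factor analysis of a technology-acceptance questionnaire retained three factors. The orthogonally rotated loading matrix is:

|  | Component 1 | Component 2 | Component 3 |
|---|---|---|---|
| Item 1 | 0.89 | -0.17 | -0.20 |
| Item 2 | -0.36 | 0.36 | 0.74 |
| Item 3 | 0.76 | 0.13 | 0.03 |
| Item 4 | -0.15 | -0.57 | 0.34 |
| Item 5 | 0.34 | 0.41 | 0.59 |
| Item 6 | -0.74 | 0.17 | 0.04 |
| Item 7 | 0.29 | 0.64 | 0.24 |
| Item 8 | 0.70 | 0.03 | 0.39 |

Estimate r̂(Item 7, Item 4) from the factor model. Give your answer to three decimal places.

r̂ = Σ λ_i·λ_j across factors = (0.29)(-0.15) + (0.64)(-0.57) + (0.24)(0.34)
  = -0.0435 -0.3648 +0.0816 = -0.3267

-0.327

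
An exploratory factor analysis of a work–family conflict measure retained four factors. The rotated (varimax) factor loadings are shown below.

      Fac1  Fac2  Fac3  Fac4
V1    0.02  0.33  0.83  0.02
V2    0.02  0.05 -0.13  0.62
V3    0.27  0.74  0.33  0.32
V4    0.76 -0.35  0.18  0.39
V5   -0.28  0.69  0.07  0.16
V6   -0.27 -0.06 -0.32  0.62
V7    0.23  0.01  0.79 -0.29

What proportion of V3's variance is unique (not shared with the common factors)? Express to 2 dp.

h² = 0.27² + 0.74² + 0.33² + 0.32² = 0.0729 + 0.5476 + 0.1089 + 0.1024 = 0.8318
Uniqueness u² = 1 − h² = 1 − 0.8318 = 0.1682

0.17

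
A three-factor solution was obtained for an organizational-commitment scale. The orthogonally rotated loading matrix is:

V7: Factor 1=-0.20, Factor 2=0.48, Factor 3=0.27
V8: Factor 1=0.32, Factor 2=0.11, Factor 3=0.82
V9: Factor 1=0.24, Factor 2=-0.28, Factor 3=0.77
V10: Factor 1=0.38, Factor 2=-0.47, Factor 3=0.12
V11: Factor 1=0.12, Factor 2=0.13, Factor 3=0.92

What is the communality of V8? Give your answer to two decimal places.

h² = 0.32² + 0.11² + 0.82² = 0.1024 + 0.0121 + 0.6724 = 0.7869

0.79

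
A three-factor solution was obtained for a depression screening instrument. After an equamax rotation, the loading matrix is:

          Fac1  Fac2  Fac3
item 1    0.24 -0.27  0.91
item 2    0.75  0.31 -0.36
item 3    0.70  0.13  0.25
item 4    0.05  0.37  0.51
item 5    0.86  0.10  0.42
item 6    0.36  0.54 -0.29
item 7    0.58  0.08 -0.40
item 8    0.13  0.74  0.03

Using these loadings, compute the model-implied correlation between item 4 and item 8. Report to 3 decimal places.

r̂ = Σ λ_i·λ_j across factors = (0.05)(0.13) + (0.37)(0.74) + (0.51)(0.03)
  = +0.0065 +0.2738 +0.0153 = 0.2956

0.296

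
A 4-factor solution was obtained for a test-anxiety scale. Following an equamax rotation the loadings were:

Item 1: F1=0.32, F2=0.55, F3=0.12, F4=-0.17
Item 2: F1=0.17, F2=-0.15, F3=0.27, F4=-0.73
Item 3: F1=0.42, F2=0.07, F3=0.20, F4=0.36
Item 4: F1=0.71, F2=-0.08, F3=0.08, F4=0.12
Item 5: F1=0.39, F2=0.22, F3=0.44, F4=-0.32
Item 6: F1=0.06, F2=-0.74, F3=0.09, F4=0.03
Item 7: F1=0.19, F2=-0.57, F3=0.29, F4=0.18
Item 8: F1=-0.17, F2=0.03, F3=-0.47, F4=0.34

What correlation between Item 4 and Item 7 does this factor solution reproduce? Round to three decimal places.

r̂ = Σ λ_i·λ_j across factors = (0.71)(0.19) + (-0.08)(-0.57) + (0.08)(0.29) + (0.12)(0.18)
  = +0.1349 +0.0456 +0.0232 +0.0216 = 0.2253

0.225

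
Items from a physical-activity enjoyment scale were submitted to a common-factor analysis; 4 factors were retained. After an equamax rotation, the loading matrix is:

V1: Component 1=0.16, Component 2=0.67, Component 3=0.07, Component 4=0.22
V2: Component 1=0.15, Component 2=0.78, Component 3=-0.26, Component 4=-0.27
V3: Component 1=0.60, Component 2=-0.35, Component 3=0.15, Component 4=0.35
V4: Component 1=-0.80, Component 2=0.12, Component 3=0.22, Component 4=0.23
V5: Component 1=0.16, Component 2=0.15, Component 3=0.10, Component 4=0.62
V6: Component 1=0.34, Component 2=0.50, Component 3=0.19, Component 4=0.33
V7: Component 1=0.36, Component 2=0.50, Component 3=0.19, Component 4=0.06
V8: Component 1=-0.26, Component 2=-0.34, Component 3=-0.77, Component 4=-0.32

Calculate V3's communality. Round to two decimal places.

h² = 0.60² + (-0.35)² + 0.15² + 0.35² = 0.3600 + 0.1225 + 0.0225 + 0.1225 = 0.6275

0.63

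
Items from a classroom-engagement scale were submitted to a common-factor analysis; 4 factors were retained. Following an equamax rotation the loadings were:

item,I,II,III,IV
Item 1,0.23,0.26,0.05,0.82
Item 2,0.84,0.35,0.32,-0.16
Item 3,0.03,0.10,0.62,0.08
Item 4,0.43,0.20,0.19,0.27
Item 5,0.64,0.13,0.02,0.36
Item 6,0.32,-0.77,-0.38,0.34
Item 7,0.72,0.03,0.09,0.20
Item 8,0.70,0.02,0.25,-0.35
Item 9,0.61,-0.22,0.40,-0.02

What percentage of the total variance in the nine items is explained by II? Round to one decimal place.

10.0%

SS loadings for II = 0.26² + 0.35² + 0.10² + 0.20² + 0.13² + (-0.77)² + 0.03² + 0.02² + (-0.22)² = 0.8996
With 9 standardized items, total variance = 9. Proportion = 0.8996/9 = 0.1000 → 10.00%.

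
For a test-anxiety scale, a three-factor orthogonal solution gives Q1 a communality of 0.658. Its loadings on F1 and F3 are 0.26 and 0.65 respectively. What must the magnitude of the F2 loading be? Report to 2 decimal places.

Under orthogonal rotation h² = Σλ², so λ_F2² = h² − (0.4901) = 0.658 − 0.4901 = 0.1679.
|λ| = √0.1679 = 0.4098.

0.41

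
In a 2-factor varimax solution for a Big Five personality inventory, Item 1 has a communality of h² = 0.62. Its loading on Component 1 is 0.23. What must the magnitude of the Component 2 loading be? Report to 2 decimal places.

Under orthogonal rotation h² = Σλ², so λ_Component 2² = h² − (0.0529) = 0.62 − 0.0529 = 0.5671.
|λ| = √0.5671 = 0.7531.

0.75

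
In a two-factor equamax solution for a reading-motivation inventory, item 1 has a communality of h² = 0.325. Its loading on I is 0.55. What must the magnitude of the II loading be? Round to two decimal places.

0.15

Under orthogonal rotation h² = Σλ², so λ_II² = h² − (0.3025) = 0.325 − 0.3025 = 0.0225.
|λ| = √0.0225 = 0.1500.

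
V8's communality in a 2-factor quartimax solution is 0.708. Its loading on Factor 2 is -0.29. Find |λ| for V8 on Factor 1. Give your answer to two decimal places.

0.79

Under orthogonal rotation h² = Σλ², so λ_Factor 1² = h² − (0.0841) = 0.708 − 0.0841 = 0.6239.
|λ| = √0.6239 = 0.7899.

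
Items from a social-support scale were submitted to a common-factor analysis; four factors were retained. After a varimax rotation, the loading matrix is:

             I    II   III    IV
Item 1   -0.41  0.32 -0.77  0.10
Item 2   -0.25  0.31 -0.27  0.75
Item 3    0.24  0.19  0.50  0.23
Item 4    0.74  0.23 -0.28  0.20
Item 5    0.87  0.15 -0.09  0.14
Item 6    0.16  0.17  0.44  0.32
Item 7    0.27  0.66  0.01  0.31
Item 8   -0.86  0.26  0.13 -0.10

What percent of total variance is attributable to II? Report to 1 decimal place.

10.5%

SS loadings for II = 0.32² + 0.31² + 0.19² + 0.23² + 0.15² + 0.17² + 0.66² + 0.26² = 0.8421
With 8 standardized items, total variance = 8. Proportion = 0.8421/8 = 0.1053 → 10.53%.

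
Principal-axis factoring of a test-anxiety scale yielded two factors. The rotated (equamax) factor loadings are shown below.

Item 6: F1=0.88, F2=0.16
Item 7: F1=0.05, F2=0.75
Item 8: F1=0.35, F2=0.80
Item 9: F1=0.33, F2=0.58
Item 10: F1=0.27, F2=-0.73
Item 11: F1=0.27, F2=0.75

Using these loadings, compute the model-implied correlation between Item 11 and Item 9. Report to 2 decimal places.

0.52

r̂ = Σ λ_i·λ_j across factors = (0.27)(0.33) + (0.75)(0.58)
  = +0.0891 +0.4350 = 0.5241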